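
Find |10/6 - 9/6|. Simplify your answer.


Simplify: 10/6 = 5/3 and 9/6 = 3/2
Find common denominator: LCD = 6
Convert: 10/6 and 9/6
Difference = |10 - 9|/6 = 1/6
Simplified = 1/6

1/6


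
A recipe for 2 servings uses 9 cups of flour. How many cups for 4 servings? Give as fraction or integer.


Original: 9 cups for 2 servings
Target servings = 4
Scaling factor = 4/2
New amount = 9 * 4/2
= 36/2
= 18 cups

18


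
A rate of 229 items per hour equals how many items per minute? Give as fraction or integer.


Converting from per hour to per minute
Rate = 229 items per hour
Divide by 60: 229/60
= 229/60 items per minute

229/60


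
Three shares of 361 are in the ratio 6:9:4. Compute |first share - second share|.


Total parts = 6 + 9 + 4 = 19
Value per part = 361 / 19 = 19
Shares: 6*19=114, 9*19=171, 4*19=76
First share = 114, second share = 171
Difference = |114 - 171| = 57

57


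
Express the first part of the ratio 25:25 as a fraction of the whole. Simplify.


Total parts = 25 + 25 = 50
First part fraction = 25/50
Simplify: 25/50 = 1/2

1/2


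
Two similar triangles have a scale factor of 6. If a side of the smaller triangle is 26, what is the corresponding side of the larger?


Similar triangles have proportional sides
Scale factor = 6
Smaller side = 26
Corresponding larger side = 26 * 6
= 156

156


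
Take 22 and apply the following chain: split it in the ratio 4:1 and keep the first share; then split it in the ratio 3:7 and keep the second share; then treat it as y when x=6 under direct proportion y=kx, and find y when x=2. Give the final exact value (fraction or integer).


Start with 22.
Step 1: Split 4:1, first share = 22 * 4/5 = 88/5
Step 2: Split 3:7, second share = 88/5 * 7/10 = 308/25
Step 3: Direct prop: k = (308/25)/6; new y = k*2 = 308/25*2/6 = 308/75
Final result = 308/75

308/75


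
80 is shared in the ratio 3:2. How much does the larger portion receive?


Total parts = 3 + 2 = 5
Value per part = 80 / 5 = 16
First share = 3 * 16 = 48
Second share = 2 * 16 = 32
Larger share = 48

48


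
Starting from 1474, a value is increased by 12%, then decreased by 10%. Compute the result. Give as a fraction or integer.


Start: 1474
Step 1: increase by 12% => multiply by 112/100
  1474 * 112/100 = 41272/25
Step 2: decrease by 10% => multiply by 90/100
  41272/25 * 90/100 = 185724/125
Final value = 185724/125

185724/125


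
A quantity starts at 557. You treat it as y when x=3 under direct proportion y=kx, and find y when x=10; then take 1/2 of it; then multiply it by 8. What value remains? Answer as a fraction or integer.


Start with 557.
Step 1: Direct prop: k = (557)/3; new y = k*10 = 557*10/3 = 5570/3
Step 2: Take 1/2: 5570/3 * 1/2 = 2785/3
Step 3: Multiply by 8: 2785/3 * 8 = 22280/3
Final result = 22280/3

22280/3


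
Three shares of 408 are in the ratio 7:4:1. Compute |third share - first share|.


Total parts = 7 + 4 + 1 = 12
Value per part = 408 / 12 = 34
Shares: 7*34=238, 4*34=136, 1*34=34
Third share = 34, first share = 238
Difference = |34 - 238| = 204

204


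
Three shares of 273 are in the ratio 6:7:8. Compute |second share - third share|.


Total parts = 6 + 7 + 8 = 21
Value per part = 273 / 21 = 13
Shares: 6*13=78, 7*13=91, 8*13=104
Second share = 91, third share = 104
Difference = |91 - 104| = 13

13


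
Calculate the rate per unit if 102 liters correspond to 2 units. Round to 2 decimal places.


Total liters = 102
Number of units = 2
Unit rate = 102 / 2
= 51 liters per unit

51


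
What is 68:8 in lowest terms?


Find GCD(68, 8)
GCD = 4
Divide both by 4: 68/4 = 17, 8/4 = 2
Simplified ratio = 17:2

17:2


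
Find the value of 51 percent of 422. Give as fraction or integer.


Compute 51% of 422
Convert percentage: 51% = 51/100
Multiply: 422 * 51/100
= 21522/100
= 10761/50

10761/50


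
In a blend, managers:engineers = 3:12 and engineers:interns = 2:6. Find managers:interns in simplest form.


Given a:b = 3:12 and b:c = 2:6
Make b consistent. Multiply first ratio by 2: a:b = 6:24
Multiply second ratio by 12: b:c = 24:72
Now b = 24 in both, so a:b:c = 6:24:72
Therefore a:c = 6:72
Simplify by GCD: a:c = 1:12

1:12


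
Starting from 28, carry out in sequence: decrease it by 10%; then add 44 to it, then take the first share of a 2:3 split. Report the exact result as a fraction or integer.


Start with 28.
Step 1: Decrease by 10%: 28 * 90/100 = 126/5
Step 2: Add 44: 126/5+44=346/5; split 2:3 first = 346/5*2/5 = 692/25
Final result = 692/25

692/25


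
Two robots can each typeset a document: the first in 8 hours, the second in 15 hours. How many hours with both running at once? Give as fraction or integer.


Rate of A = 1/8 job per hour
Rate of B = 1/15 job per hour
Combined rate = 1/8 + 1/15
Find common denominator: (15 + 8)/(8*15) = 23/120
Combined rate = 23/120 job per hour
Time together = 1 / (23/120) = 120/23 hours

120/23


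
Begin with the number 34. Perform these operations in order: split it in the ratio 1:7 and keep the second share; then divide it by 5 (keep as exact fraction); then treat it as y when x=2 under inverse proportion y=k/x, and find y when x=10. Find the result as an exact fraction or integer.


Start with 34.
Step 1: Split 1:7, second share = 34 * 7/8 = 119/4
Step 2: Divide by 5: 119/4 / 5 = 119/20
Step 3: Inverse prop: k = (119/20)*2; new y = k/10 = 119/20*2/10 = 119/100
Final result = 119/100

119/100


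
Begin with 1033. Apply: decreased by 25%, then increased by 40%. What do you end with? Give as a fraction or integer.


Start: 1033
Step 1: decrease by 25% => multiply by 75/100
  1033 * 75/100 = 3099/4
Step 2: increase by 40% => multiply by 140/100
  3099/4 * 140/100 = 21693/20
Final value = 21693/20

21693/20


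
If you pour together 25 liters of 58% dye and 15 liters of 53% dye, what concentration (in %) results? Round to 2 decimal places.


Solute in mixture 1 = 58% of 25 L = 25*58/100 = 29/2 L
Solute in mixture 2 = 53% of 15 L = 15*53/100 = 159/20 L
Total solute = 29/2 + 159/20 = 449/20 L
Total volume = 25 + 15 = 40 L
Final concentration = 449/20/40 * 100 = 56.13%

56.13


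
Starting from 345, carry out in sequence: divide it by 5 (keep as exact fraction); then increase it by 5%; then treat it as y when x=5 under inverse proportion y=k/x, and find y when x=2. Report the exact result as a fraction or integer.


Start with 345.
Step 1: Divide by 5: 345 / 5 = 69
Step 2: Increase by 5%: 69 * 105/100 = 1449/20
Step 3: Inverse prop: k = (1449/20)*5; new y = k/2 = 1449/20*5/2 = 1449/8
Final result = 1449/8

1449/8


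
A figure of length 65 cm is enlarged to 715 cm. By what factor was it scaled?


Original length = 65 cm
Scaled length = 715 cm
Scale factor = 715 / 65
= 11

11


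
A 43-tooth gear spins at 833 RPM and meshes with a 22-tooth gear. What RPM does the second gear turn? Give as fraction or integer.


Gear ratio: teeth_A * RPM_A = teeth_B * RPM_B
43 * 833 = 22 * RPM_B
35819 = 22 * RPM_B
RPM_B = 35819 / 22
RPM_B = 35819/22

35819/22


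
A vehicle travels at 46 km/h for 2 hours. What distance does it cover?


Using distance = speed * time
Speed = 46 km/h
Time = 2 hours
Distance = 46 * 2
= 92 km

92


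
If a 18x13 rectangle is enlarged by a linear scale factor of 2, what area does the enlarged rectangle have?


Original dimensions: 18 x 13
Enlargement factor = 2
New width = 18 * 2 = 36
New height = 13 * 2 = 26
New area = 36 * 26 = 936

936


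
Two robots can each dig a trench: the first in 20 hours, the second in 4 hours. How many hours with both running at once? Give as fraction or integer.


Rate of A = 1/20 job per hour
Rate of B = 1/4 job per hour
Combined rate = 1/20 + 1/4
Find common denominator: (4 + 20)/(20*4) = 24/80
Combined rate = 3/10 job per hour
Time together = 1 / (3/10) = 10/3 hours

10/3


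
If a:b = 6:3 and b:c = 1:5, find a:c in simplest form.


Given a:b = 6:3 and b:c = 1:5
Make b consistent. Multiply first ratio by 1: a:b = 6:3
Multiply second ratio by 3: b:c = 3:15
Now b = 3 in both, so a:b:c = 6:3:15
Therefore a:c = 6:15
Simplify by GCD: a:c = 2:5

2:5


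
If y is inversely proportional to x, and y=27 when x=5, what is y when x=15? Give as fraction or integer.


Inverse proportion: y = k/x
Find k: k = 5 * 27 = 135
Compute y at x=15: y = 135/15
y = 9

9


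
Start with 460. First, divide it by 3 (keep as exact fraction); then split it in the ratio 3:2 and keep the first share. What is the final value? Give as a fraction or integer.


Start with 460.
Step 1: Divide by 3: 460 / 3 = 460/3
Step 2: Split 3:2, first share = 460/3 * 3/5 = 92
Final result = 92

92


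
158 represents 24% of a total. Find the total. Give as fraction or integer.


Given: 158 is 24% of the whole
Set up: 158 = 24/100 * whole
whole = 158 * 100 / 24
whole = 15800 / 24
whole = 1975/3

1975/3


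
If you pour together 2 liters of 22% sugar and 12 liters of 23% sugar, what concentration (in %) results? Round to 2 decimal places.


Solute in mixture 1 = 22% of 2 L = 2*22/100 = 11/25 L
Solute in mixture 2 = 23% of 12 L = 12*23/100 = 69/25 L
Total solute = 11/25 + 69/25 = 16/5 L
Total volume = 2 + 12 = 14 L
Final concentration = 16/5/14 * 100 = 22.86%

22.86


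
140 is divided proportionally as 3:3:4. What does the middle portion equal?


Ratio = 3:3:4
Total parts = 3 + 3 + 4 = 10
Value per part = 140 / 10 = 14
First share = 3 * 14 = 42
Middle share = 3 * 14 = 42
Third share = 4 * 14 = 56

42


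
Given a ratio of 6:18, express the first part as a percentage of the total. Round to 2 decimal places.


Total parts = 6 + 18 = 24
First part fraction = 6/24
Percentage = (6/24) * 100
= 0.25 * 100
= 25.00%

25.00


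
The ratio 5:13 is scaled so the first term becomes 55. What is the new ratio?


Original ratio: 5:13
First term target: 55
Scale factor = 55 / 5 = 11
Multiply second term: 13 * 11 = 143
Equivalent ratio = 55:143

55:143


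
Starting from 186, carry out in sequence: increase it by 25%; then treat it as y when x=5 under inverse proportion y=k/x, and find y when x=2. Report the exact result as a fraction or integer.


Start with 186.
Step 1: Increase by 25%: 186 * 125/100 = 465/2
Step 2: Inverse prop: k = (465/2)*5; new y = k/2 = 465/2*5/2 = 2325/4
Final result = 2325/4

2325/4


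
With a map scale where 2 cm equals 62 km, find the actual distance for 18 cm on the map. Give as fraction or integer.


Map scale: 2 cm = 62 km
Measured distance on map = 18 cm
Set up proportion: 18 * 62 / 2
= 1116 / 2
= 558 km

558


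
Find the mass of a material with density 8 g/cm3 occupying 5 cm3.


Using mass = density * volume
Density = 8 g/cm3
Volume = 5 cm3
Mass = 8 * 5
= 40 g

40


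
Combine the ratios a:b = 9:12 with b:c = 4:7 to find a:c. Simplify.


Given a:b = 9:12 and b:c = 4:7
Make b consistent. Multiply first ratio by 4: a:b = 36:48
Multiply second ratio by 12: b:c = 48:84
Now b = 48 in both, so a:b:c = 36:48:84
Therefore a:c = 36:84
Simplify by GCD: a:c = 3:7

3:7


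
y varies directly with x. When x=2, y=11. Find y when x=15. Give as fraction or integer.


Direct proportion: y = kx
Find k: k = 11/2 = 11/2
Compute y at x=15: y = 11/2 * 15
y = 165/2

165/2


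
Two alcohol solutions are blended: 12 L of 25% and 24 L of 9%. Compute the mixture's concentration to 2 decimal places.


Solute in mixture 1 = 25% of 12 L = 12*25/100 = 3 L
Solute in mixture 2 = 9% of 24 L = 24*9/100 = 54/25 L
Total solute = 3 + 54/25 = 129/25 L
Total volume = 12 + 24 = 36 L
Final concentration = 129/25/36 * 100 = 14.33%

14.33


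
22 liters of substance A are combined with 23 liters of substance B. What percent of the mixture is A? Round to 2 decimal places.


Volume of A = 22 L
Volume of B = 23 L
Total volume = 22 + 23 = 45 L
Percentage of A = (22/45) * 100
= 48.89%

48.89


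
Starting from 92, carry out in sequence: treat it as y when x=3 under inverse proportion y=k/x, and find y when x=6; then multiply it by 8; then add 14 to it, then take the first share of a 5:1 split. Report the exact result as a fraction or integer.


Start with 92.
Step 1: Inverse prop: k = (92)*3; new y = k/6 = 92*3/6 = 46
Step 2: Multiply by 8: 46 * 8 = 368
Step 3: Add 14: 368+14=382; split 5:1 first = 382*5/6 = 955/3
Final result = 955/3

955/3


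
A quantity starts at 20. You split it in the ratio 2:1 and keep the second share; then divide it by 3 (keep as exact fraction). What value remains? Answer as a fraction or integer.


Start with 20.
Step 1: Split 2:1, second share = 20 * 1/3 = 20/3
Step 2: Divide by 3: 20/3 / 3 = 20/9
Final result = 20/9

20/9


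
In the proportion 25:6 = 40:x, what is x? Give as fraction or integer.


Setting up: 25/6 = 40/x
Cross multiply: 25 * x = 6 * 40
25x = 240
x = 240/25
x = 48/5

48/5


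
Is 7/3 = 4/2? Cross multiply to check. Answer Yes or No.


Cross multiply to check 7/3 = 4/2
Left cross product: 7 * 2 = 14
Right cross product: 3 * 4 = 12
14 != 12
Not equal, so proportions differ => No

No


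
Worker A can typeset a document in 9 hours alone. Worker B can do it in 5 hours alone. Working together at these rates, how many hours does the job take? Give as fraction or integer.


Rate of A = 1/9 job per hour
Rate of B = 1/5 job per hour
Combined rate = 1/9 + 1/5
Find common denominator: (5 + 9)/(9*5) = 14/45
Combined rate = 14/45 job per hour
Time together = 1 / (14/45) = 45/14 hours

45/14


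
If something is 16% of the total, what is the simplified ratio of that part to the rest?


Part = 16%, Remainder = 84%
Ratio = 16:84
GCD(16, 84) = 4
Simplify: 4:21 = 4:21

4:21


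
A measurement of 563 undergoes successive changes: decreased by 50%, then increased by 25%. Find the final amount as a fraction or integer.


Start: 563
Step 1: decrease by 50% => multiply by 50/100
  563 * 50/100 = 563/2
Step 2: increase by 25% => multiply by 125/100
  563/2 * 125/100 = 2815/8
Final value = 2815/8

2815/8


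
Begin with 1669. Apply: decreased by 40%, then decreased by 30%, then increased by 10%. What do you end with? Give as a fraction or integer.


Start: 1669
Step 1: decrease by 40% => multiply by 60/100
  1669 * 60/100 = 5007/5
Step 2: decrease by 30% => multiply by 70/100
  5007/5 * 70/100 = 35049/50
Step 3: increase by 10% => multiply by 110/100
  35049/50 * 110/100 = 385539/500
Final value = 385539/500

385539/500


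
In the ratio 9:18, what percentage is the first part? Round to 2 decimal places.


Total parts = 9 + 18 = 27
First part fraction = 9/27
Percentage = (9/27) * 100
= 0.333333 * 100
= 33.33%

33.33


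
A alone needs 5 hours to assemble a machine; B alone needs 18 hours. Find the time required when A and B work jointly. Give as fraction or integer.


Rate of A = 1/5 job per hour
Rate of B = 1/18 job per hour
Combined rate = 1/5 + 1/18
Find common denominator: (18 + 5)/(5*18) = 23/90
Combined rate = 23/90 job per hour
Time together = 1 / (23/90) = 90/23 hours

90/23


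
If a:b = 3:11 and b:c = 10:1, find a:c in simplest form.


Given a:b = 3:11 and b:c = 10:1
Make b consistent. Multiply first ratio by 10: a:b = 30:110
Multiply second ratio by 11: b:c = 110:11
Now b = 110 in both, so a:b:c = 30:110:11
Therefore a:c = 30:11
Simplify by GCD: a:c = 30:11

30:11


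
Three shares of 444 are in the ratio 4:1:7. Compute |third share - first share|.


Total parts = 4 + 1 + 7 = 12
Value per part = 444 / 12 = 37
Shares: 4*37=148, 1*37=37, 7*37=259
Third share = 259, first share = 148
Difference = |259 - 148| = 111

111


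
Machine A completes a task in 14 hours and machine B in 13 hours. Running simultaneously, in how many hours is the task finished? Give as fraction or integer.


Rate of A = 1/14 job per hour
Rate of B = 1/13 job per hour
Combined rate = 1/14 + 1/13
Find common denominator: (13 + 14)/(14*13) = 27/182
Combined rate = 27/182 job per hour
Time together = 1 / (27/182) = 182/27 hours

182/27


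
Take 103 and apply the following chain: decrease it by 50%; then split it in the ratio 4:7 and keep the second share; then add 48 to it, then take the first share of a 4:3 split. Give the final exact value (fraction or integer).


Start with 103.
Step 1: Decrease by 50%: 103 * 50/100 = 103/2
Step 2: Split 4:7, second share = 103/2 * 7/11 = 721/22
Step 3: Add 48: 721/22+48=1777/22; split 4:3 first = 1777/22*4/7 = 3554/77
Final result = 3554/77

3554/77


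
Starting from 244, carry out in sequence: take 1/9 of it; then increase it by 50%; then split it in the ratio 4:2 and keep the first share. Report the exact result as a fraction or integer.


Start with 244.
Step 1: Take 1/9: 244 * 1/9 = 244/9
Step 2: Increase by 50%: 244/9 * 150/100 = 122/3
Step 3: Split 4:2, first share = 122/3 * 4/6 = 244/9
Final result = 244/9

244/9


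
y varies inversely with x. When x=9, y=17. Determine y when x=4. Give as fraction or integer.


Inverse proportion: y = k/x
Find k: k = 9 * 17 = 153
Compute y at x=4: y = 153/4
y = 153/4

153/4


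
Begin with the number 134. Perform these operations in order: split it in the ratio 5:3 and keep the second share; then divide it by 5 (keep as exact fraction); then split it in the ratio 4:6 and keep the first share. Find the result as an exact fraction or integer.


Start with 134.
Step 1: Split 5:3, second share = 134 * 3/8 = 201/4
Step 2: Divide by 5: 201/4 / 5 = 201/20
Step 3: Split 4:6, first share = 201/20 * 4/10 = 201/50
Final result = 201/50

201/50


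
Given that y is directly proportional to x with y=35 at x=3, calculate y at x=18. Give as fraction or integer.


Direct proportion: y = kx
Find k: k = 35/3 = 35/3
Compute y at x=18: y = 35/3 * 18
y = 210

210


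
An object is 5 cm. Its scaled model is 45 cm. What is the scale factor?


Original length = 5 cm
Scaled length = 45 cm
Scale factor = 45 / 5
= 9

9


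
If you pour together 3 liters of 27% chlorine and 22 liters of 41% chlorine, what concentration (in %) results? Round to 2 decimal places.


Solute in mixture 1 = 27% of 3 L = 3*27/100 = 81/100 L
Solute in mixture 2 = 41% of 22 L = 22*41/100 = 451/50 L
Total solute = 81/100 + 451/50 = 983/100 L
Total volume = 3 + 22 = 25 L
Final concentration = 983/100/25 * 100 = 39.32%

39.32


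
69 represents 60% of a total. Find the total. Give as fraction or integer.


Given: 69 is 60% of the whole
Set up: 69 = 60/100 * whole
whole = 69 * 100 / 60
whole = 6900 / 60
whole = 115

115


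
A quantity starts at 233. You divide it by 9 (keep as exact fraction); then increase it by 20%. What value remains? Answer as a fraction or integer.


Start with 233.
Step 1: Divide by 9: 233 / 9 = 233/9
Step 2: Increase by 20%: 233/9 * 120/100 = 466/15
Final result = 466/15

466/15


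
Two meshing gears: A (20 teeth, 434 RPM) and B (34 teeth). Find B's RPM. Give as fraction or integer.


Gear ratio: teeth_A * RPM_A = teeth_B * RPM_B
20 * 434 = 34 * RPM_B
8680 = 34 * RPM_B
RPM_B = 8680 / 34
RPM_B = 4340/17

4340/17


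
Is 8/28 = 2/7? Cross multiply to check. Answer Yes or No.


Cross multiply to check 8/28 = 2/7
Left cross product: 8 * 7 = 56
Right cross product: 28 * 2 = 56
56 = 56
Equal, so proportions match => Yes

Yes


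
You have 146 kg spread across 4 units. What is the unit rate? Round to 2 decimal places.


Total kg = 146
Number of units = 4
Unit rate = 146 / 4
= 36.50 kg per unit

36.50


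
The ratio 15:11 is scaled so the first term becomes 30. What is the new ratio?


Original ratio: 15:11
First term target: 30
Scale factor = 30 / 15 = 2
Multiply second term: 11 * 2 = 22
Equivalent ratio = 30:22

30:22


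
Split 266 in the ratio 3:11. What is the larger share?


Total parts = 3 + 11 = 14
Value per part = 266 / 14 = 19
First share = 3 * 19 = 57
Second share = 11 * 19 = 209
Larger share = 209

209


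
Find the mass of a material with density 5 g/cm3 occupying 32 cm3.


Using mass = density * volume
Density = 5 g/cm3
Volume = 32 cm3
Mass = 5 * 32
= 160 g

160


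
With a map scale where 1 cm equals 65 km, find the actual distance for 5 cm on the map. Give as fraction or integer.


Map scale: 1 cm = 65 km
Measured distance on map = 5 cm
Set up proportion: 5 * 65 / 1
= 325 / 1
= 325 km

325


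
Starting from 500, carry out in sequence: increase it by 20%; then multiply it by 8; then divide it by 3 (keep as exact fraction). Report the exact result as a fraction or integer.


Start with 500.
Step 1: Increase by 20%: 500 * 120/100 = 600
Step 2: Multiply by 8: 600 * 8 = 4800
Step 3: Divide by 3: 4800 / 3 = 1600
Final result = 1600

1600


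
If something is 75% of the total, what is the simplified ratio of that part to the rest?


Part = 75%, Remainder = 25%
Ratio = 75:25
GCD(75, 25) = 25
Simplify: 3:1 = 3:1

3:1


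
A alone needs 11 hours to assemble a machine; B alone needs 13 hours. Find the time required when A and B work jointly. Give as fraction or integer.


Rate of A = 1/11 job per hour
Rate of B = 1/13 job per hour
Combined rate = 1/11 + 1/13
Find common denominator: (13 + 11)/(11*13) = 24/143
Combined rate = 24/143 job per hour
Time together = 1 / (24/143) = 143/24 hours

143/24


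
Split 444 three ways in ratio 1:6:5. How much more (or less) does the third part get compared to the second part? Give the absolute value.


Total parts = 1 + 6 + 5 = 12
Value per part = 444 / 12 = 37
Shares: 1*37=37, 6*37=222, 5*37=185
Third share = 185, second share = 222
Difference = |185 - 222| = 37

37


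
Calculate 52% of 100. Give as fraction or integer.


Compute 52% of 100
Convert percentage: 52% = 52/100
Multiply: 100 * 52/100
= 5200/100
= 52

52


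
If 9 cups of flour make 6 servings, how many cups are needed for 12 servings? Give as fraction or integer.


Original: 9 cups for 6 servings
Target servings = 12
Scaling factor = 12/6
New amount = 9 * 12/6
= 108/6
= 18 cups

18


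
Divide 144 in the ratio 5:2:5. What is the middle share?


Ratio = 5:2:5
Total parts = 5 + 2 + 5 = 12
Value per part = 144 / 12 = 12
First share = 5 * 12 = 60
Middle share = 2 * 12 = 24
Third share = 5 * 12 = 60

24


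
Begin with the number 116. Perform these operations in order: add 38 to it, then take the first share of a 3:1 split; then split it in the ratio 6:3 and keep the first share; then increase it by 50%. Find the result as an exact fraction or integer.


Start with 116.
Step 1: Add 38: 116+38=154; split 3:1 first = 154*3/4 = 231/2
Step 2: Split 6:3, first share = 231/2 * 6/9 = 77
Step 3: Increase by 50%: 77 * 150/100 = 231/2
Final result = 231/2

231/2


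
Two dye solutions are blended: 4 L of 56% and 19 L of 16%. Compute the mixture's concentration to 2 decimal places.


Solute in mixture 1 = 56% of 4 L = 4*56/100 = 56/25 L
Solute in mixture 2 = 16% of 19 L = 19*16/100 = 76/25 L
Total solute = 56/25 + 76/25 = 132/25 L
Total volume = 4 + 19 = 23 L
Final concentration = 132/25/23 * 100 = 22.96%

22.96


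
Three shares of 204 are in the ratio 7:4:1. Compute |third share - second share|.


Total parts = 7 + 4 + 1 = 12
Value per part = 204 / 12 = 17
Shares: 7*17=119, 4*17=68, 1*17=17
Third share = 17, second share = 68
Difference = |17 - 68| = 51

51


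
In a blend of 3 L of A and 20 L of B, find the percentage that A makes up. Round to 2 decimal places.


Volume of A = 3 L
Volume of B = 20 L
Total volume = 3 + 20 = 23 L
Percentage of A = (3/23) * 100
= 13.04%

13.04


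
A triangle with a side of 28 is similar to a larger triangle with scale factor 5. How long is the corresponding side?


Similar triangles have proportional sides
Scale factor = 5
Smaller side = 28
Corresponding larger side = 28 * 5
= 140

140


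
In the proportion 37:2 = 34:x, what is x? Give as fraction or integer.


Setting up: 37/2 = 34/x
Cross multiply: 37 * x = 2 * 34
37x = 68
x = 68/37
x = 68/37

68/37


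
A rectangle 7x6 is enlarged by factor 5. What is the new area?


Original dimensions: 7 x 6
Enlargement factor = 5
New width = 7 * 5 = 35
New height = 6 * 5 = 30
New area = 35 * 30 = 1050

1050


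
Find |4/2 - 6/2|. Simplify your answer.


Simplify: 4/2 = 2 and 6/2 = 3
Find common denominator: LCD = 1
Convert: 2/1 and 3/1
Difference = |2 - 3|/1 = 1/1
Simplified = 1

1


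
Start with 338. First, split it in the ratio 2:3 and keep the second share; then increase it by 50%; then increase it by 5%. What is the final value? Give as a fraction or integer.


Start with 338.
Step 1: Split 2:3, second share = 338 * 3/5 = 1014/5
Step 2: Increase by 50%: 1014/5 * 150/100 = 1521/5
Step 3: Increase by 5%: 1521/5 * 105/100 = 31941/100
Final result = 31941/100

31941/100


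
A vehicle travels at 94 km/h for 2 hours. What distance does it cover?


Using distance = speed * time
Speed = 94 km/h
Time = 2 hours
Distance = 94 * 2
= 188 km

188


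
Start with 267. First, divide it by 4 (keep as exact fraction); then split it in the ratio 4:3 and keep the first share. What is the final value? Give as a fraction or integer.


Start with 267.
Step 1: Divide by 4: 267 / 4 = 267/4
Step 2: Split 4:3, first share = 267/4 * 4/7 = 267/7
Final result = 267/7

267/7


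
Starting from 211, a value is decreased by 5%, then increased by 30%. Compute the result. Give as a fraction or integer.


Start: 211
Step 1: decrease by 5% => multiply by 95/100
  211 * 95/100 = 4009/20
Step 2: increase by 30% => multiply by 130/100
  4009/20 * 130/100 = 52117/200
Final value = 52117/200

52117/200


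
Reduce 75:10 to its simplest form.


Find GCD(75, 10)
GCD = 5
Divide both by 5: 75/5 = 15, 10/5 = 2
Simplified ratio = 15:2

15:2


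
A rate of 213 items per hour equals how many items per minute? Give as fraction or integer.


Converting from per hour to per minute
Rate = 213 items per hour
Divide by 60: 213/60
= 71/20 items per minute

71/20


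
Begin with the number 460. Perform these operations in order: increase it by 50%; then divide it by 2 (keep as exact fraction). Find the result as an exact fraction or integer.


Start with 460.
Step 1: Increase by 50%: 460 * 150/100 = 690
Step 2: Divide by 2: 690 / 2 = 345
Final result = 345

345


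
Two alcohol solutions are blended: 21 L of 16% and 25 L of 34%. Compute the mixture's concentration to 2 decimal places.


Solute in mixture 1 = 16% of 21 L = 21*16/100 = 84/25 L
Solute in mixture 2 = 34% of 25 L = 25*34/100 = 17/2 L
Total solute = 84/25 + 17/2 = 593/50 L
Total volume = 21 + 25 = 46 L
Final concentration = 593/50/46 * 100 = 25.78%

25.78


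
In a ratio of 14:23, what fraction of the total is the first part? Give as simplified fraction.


Total parts = 14 + 23 = 37
First part fraction = 14/37
Simplify: 14/37 = 14/37

14/37


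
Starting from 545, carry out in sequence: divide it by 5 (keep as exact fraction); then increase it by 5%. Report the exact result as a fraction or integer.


Start with 545.
Step 1: Divide by 5: 545 / 5 = 109
Step 2: Increase by 5%: 109 * 105/100 = 2289/20
Final result = 2289/20

2289/20


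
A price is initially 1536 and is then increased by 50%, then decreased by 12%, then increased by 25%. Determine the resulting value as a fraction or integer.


Start: 1536
Step 1: increase by 50% => multiply by 150/100
  1536 * 150/100 = 2304
Step 2: decrease by 12% => multiply by 88/100
  2304 * 88/100 = 50688/25
Step 3: increase by 25% => multiply by 125/100
  50688/25 * 125/100 = 12672/5
Final value = 12672/5

12672/5


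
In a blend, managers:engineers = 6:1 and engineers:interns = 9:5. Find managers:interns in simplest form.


Given a:b = 6:1 and b:c = 9:5
Make b consistent. Multiply first ratio by 9: a:b = 54:9
Multiply second ratio by 1: b:c = 9:5
Now b = 9 in both, so a:b:c = 54:9:5
Therefore a:c = 54:5
Simplify by GCD: a:c = 54:5

54:5


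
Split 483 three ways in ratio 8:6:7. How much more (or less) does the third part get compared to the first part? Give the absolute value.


Total parts = 8 + 6 + 7 = 21
Value per part = 483 / 21 = 23
Shares: 8*23=184, 6*23=138, 7*23=161
Third share = 161, first share = 184
Difference = |161 - 184| = 23

23


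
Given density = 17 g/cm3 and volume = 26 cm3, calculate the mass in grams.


Using mass = density * volume
Density = 17 g/cm3
Volume = 26 cm3
Mass = 17 * 26
= 442 g

442


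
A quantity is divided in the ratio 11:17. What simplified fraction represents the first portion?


Total parts = 11 + 17 = 28
First part fraction = 11/28
Simplify: 11/28 = 11/28

11/28


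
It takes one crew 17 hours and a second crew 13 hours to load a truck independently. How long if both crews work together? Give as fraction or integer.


Rate of A = 1/17 job per hour
Rate of B = 1/13 job per hour
Combined rate = 1/17 + 1/13
Find common denominator: (13 + 17)/(17*13) = 30/221
Combined rate = 30/221 job per hour
Time together = 1 / (30/221) = 221/30 hours

221/30


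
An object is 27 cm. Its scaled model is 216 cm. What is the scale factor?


Original length = 27 cm
Scaled length = 216 cm
Scale factor = 216 / 27
= 8

8


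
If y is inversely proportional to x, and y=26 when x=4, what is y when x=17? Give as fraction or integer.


Inverse proportion: y = k/x
Find k: k = 4 * 26 = 104
Compute y at x=17: y = 104/17
y = 104/17

104/17


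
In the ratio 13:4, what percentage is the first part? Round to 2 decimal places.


Total parts = 13 + 4 = 17
First part fraction = 13/17
Percentage = (13/17) * 100
= 0.764706 * 100
= 76.47%

76.47


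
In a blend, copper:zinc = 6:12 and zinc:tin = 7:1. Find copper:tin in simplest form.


Given a:b = 6:12 and b:c = 7:1
Make b consistent. Multiply first ratio by 7: a:b = 42:84
Multiply second ratio by 12: b:c = 84:12
Now b = 84 in both, so a:b:c = 42:84:12
Therefore a:c = 42:12
Simplify by GCD: a:c = 7:2

7:2


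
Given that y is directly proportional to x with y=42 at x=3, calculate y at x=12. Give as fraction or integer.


Direct proportion: y = kx
Find k: k = 42/3 = 14
Compute y at x=12: y = 14 * 12
y = 168

168


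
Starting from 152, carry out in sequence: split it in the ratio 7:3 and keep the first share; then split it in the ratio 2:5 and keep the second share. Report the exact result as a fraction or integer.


Start with 152.
Step 1: Split 7:3, first share = 152 * 7/10 = 532/5
Step 2: Split 2:5, second share = 532/5 * 5/7 = 76
Final result = 76

76


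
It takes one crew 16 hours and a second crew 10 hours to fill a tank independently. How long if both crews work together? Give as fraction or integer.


Rate of A = 1/16 job per hour
Rate of B = 1/10 job per hour
Combined rate = 1/16 + 1/10
Find common denominator: (10 + 16)/(16*10) = 26/160
Combined rate = 13/80 job per hour
Time together = 1 / (13/80) = 80/13 hours

80/13


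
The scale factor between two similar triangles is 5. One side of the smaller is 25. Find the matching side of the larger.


Similar triangles have proportional sides
Scale factor = 5
Smaller side = 25
Corresponding larger side = 25 * 5
= 125

125


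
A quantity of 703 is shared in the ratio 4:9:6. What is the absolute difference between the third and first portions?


Total parts = 4 + 9 + 6 = 19
Value per part = 703 / 19 = 37
Shares: 4*37=148, 9*37=333, 6*37=222
Third share = 222, first share = 148
Difference = |222 - 148| = 74

74


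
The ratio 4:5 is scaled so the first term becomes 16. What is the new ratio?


Original ratio: 4:5
First term target: 16
Scale factor = 16 / 4 = 4
Multiply second term: 5 * 4 = 20
Equivalent ratio = 16:20

16:20


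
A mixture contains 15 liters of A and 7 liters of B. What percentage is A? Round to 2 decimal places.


Volume of A = 15 L
Volume of B = 7 L
Total volume = 15 + 7 = 22 L
Percentage of A = (15/22) * 100
= 68.18%

68.18


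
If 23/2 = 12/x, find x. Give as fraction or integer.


Setting up: 23/2 = 12/x
Cross multiply: 23 * x = 2 * 12
23x = 24
x = 24/23
x = 24/23

24/23


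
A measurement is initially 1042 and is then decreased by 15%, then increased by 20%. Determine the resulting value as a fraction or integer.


Start: 1042
Step 1: decrease by 15% => multiply by 85/100
  1042 * 85/100 = 8857/10
Step 2: increase by 20% => multiply by 120/100
  8857/10 * 120/100 = 26571/25
Final value = 26571/25

26571/25


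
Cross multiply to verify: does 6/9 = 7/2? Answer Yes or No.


Cross multiply to check 6/9 = 7/2
Left cross product: 6 * 2 = 12
Right cross product: 9 * 7 = 63
12 != 63
Not equal, so proportions differ => No

No


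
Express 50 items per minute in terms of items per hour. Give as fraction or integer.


Converting from per minute to per hour
Rate = 50 items per minute
Multiply by 60: 50 * 60
= 3000 items per hour

3000


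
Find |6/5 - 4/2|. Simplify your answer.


Simplify: 6/5 = 6/5 and 4/2 = 2
Find common denominator: LCD = 5
Convert: 6/5 and 10/5
Difference = |6 - 10|/5 = 4/5
Simplified = 4/5

4/5


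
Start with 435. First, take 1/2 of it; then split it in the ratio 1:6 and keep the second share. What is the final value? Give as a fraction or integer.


Start with 435.
Step 1: Take 1/2: 435 * 1/2 = 435/2
Step 2: Split 1:6, second share = 435/2 * 6/7 = 1305/7
Final result = 1305/7

1305/7


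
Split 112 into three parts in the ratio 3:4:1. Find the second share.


Ratio = 3:4:1
Total parts = 3 + 4 + 1 = 8
Value per part = 112 / 8 = 14
First share = 3 * 14 = 42
Middle share = 4 * 14 = 56
Third share = 1 * 14 = 14

56


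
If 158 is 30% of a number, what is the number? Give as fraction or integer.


Given: 158 is 30% of the whole
Set up: 158 = 30/100 * whole
whole = 158 * 100 / 30
whole = 15800 / 30
whole = 1580/3

1580/3


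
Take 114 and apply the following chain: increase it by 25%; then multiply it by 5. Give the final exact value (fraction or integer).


Start with 114.
Step 1: Increase by 25%: 114 * 125/100 = 285/2
Step 2: Multiply by 5: 285/2 * 5 = 1425/2
Final result = 1425/2

1425/2


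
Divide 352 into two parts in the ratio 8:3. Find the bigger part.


Total parts = 8 + 3 = 11
Value per part = 352 / 11 = 32
First share = 8 * 32 = 256
Second share = 3 * 32 = 96
Larger share = 256

256


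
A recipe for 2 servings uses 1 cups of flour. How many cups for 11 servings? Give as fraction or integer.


Original: 1 cups for 2 servings
Target servings = 11
Scaling factor = 11/2
New amount = 1 * 11/2
= 11/2
= 11/2 cups

11/2


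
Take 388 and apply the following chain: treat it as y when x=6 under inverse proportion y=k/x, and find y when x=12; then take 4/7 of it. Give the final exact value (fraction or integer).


Start with 388.
Step 1: Inverse prop: k = (388)*6; new y = k/12 = 388*6/12 = 194
Step 2: Take 4/7: 194 * 4/7 = 776/7
Final result = 776/7

776/7


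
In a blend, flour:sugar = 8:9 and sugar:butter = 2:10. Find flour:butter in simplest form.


Given a:b = 8:9 and b:c = 2:10
Make b consistent. Multiply first ratio by 2: a:b = 16:18
Multiply second ratio by 9: b:c = 18:90
Now b = 18 in both, so a:b:c = 16:18:90
Therefore a:c = 16:90
Simplify by GCD: a:c = 8:45

8:45


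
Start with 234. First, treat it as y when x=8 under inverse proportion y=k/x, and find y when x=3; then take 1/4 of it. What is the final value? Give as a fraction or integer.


Start with 234.
Step 1: Inverse prop: k = (234)*8; new y = k/3 = 234*8/3 = 624
Step 2: Take 1/4: 624 * 1/4 = 156
Final result = 156

156


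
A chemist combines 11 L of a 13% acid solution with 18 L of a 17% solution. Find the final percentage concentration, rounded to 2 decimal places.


Solute in mixture 1 = 13% of 11 L = 11*13/100 = 143/100 L
Solute in mixture 2 = 17% of 18 L = 18*17/100 = 153/50 L
Total solute = 143/100 + 153/50 = 449/100 L
Total volume = 11 + 18 = 29 L
Final concentration = 449/100/29 * 100 = 15.48%

15.48


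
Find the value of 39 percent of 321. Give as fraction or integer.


Compute 39% of 321
Convert percentage: 39% = 39/100
Multiply: 321 * 39/100
= 12519/100
= 12519/100

12519/100


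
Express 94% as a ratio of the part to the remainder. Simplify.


Part = 94%, Remainder = 6%
Ratio = 94:6
GCD(94, 6) = 2
Simplify: 47:3 = 47:3

47:3


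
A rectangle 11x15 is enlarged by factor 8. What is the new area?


Original dimensions: 11 x 15
Enlargement factor = 8
New width = 11 * 8 = 88
New height = 15 * 8 = 120
New area = 88 * 120 = 10560

10560


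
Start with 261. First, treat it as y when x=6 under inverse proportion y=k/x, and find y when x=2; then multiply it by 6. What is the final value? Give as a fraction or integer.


Start with 261.
Step 1: Inverse prop: k = (261)*6; new y = k/2 = 261*6/2 = 783
Step 2: Multiply by 6: 783 * 6 = 4698
Final result = 4698

4698


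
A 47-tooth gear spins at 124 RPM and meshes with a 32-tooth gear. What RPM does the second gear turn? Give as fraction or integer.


Gear ratio: teeth_A * RPM_A = teeth_B * RPM_B
47 * 124 = 32 * RPM_B
5828 = 32 * RPM_B
RPM_B = 5828 / 32
RPM_B = 1457/8

1457/8


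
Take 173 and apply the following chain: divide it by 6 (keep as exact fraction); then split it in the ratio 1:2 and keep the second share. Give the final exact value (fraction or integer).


Start with 173.
Step 1: Divide by 6: 173 / 6 = 173/6
Step 2: Split 1:2, second share = 173/6 * 2/3 = 173/9
Final result = 173/9

173/9


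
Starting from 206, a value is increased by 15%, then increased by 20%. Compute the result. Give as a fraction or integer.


Start: 206
Step 1: increase by 15% => multiply by 115/100
  206 * 115/100 = 2369/10
Step 2: increase by 20% => multiply by 120/100
  2369/10 * 120/100 = 7107/25
Final value = 7107/25

7107/25


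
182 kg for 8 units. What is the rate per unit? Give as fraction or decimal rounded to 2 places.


Total kg = 182
Number of units = 8
Unit rate = 182 / 8
= 22.75 kg per unit

22.75


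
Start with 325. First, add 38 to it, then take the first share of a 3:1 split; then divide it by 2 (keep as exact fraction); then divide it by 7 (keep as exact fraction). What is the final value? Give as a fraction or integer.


Start with 325.
Step 1: Add 38: 325+38=363; split 3:1 first = 363*3/4 = 1089/4
Step 2: Divide by 2: 1089/4 / 2 = 1089/8
Step 3: Divide by 7: 1089/8 / 7 = 1089/56
Final result = 1089/56

1089/56


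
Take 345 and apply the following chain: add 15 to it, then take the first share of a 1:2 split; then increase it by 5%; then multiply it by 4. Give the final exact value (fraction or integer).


Start with 345.
Step 1: Add 15: 345+15=360; split 1:2 first = 360*1/3 = 120
Step 2: Increase by 5%: 120 * 105/100 = 126
Step 3: Multiply by 4: 126 * 4 = 504
Final result = 504

504


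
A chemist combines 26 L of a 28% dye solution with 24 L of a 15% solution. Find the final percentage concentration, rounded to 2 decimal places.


Solute in mixture 1 = 28% of 26 L = 26*28/100 = 182/25 L
Solute in mixture 2 = 15% of 24 L = 24*15/100 = 18/5 L
Total solute = 182/25 + 18/5 = 272/25 L
Total volume = 26 + 24 = 50 L
Final concentration = 272/25/50 * 100 = 21.76%

21.76


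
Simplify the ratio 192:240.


Find GCD(192, 240)
GCD = 48
Divide both by 48: 192/48 = 4, 240/48 = 5
Simplified ratio = 4:5

4:5


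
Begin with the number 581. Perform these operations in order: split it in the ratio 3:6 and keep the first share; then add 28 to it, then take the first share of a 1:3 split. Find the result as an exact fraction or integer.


Start with 581.
Step 1: Split 3:6, first share = 581 * 3/9 = 581/3
Step 2: Add 28: 581/3+28=665/3; split 1:3 first = 665/3*1/4 = 665/12
Final result = 665/12

665/12


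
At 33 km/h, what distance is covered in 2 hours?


Using distance = speed * time
Speed = 33 km/h
Time = 2 hours
Distance = 33 * 2
= 66 km

66


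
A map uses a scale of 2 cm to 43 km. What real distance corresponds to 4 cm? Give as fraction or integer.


Map scale: 2 cm = 43 km
Measured distance on map = 4 cm
Set up proportion: 4 * 43 / 2
= 172 / 2
= 86 km

86
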